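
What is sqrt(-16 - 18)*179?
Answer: 179*I*sqrt(34) ≈ 1043.7*I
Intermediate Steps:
sqrt(-16 - 18)*179 = sqrt(-34)*179 = (I*sqrt(34))*179 = 179*I*sqrt(34)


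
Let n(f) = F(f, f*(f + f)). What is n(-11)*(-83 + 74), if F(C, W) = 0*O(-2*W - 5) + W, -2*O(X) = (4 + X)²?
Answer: -2178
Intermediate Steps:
O(X) = -(4 + X)²/2
F(C, W) = W (F(C, W) = 0*(-(4 + (-2*W - 5))²/2) + W = 0*(-(4 + (-5 - 2*W))²/2) + W = 0*(-(-1 - 2*W)²/2) + W = 0 + W = W)
n(f) = 2*f² (n(f) = f*(f + f) = f*(2*f) = 2*f²)
n(-11)*(-83 + 74) = (2*(-11)²)*(-83 + 74) = (2*121)*(-9) = 242*(-9) = -2178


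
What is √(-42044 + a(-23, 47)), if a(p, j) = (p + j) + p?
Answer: I*√42043 ≈ 205.04*I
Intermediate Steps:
a(p, j) = j + 2*p (a(p, j) = (j + p) + p = j + 2*p)
√(-42044 + a(-23, 47)) = √(-42044 + (47 + 2*(-23))) = √(-42044 + (47 - 46)) = √(-42044 + 1) = √(-42043) = I*√42043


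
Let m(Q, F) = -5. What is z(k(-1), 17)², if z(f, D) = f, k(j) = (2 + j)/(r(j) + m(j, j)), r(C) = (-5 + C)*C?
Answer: 1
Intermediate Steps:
r(C) = C*(-5 + C)
k(j) = (2 + j)/(-5 + j*(-5 + j)) (k(j) = (2 + j)/(j*(-5 + j) - 5) = (2 + j)/(-5 + j*(-5 + j)))
z(k(-1), 17)² = ((2 - 1)/(-5 - (-5 - 1)))² = (1/(-5 - 1*(-6)))² = (1/(-5 + 6))² = (1/1)² = (1*1)² = 1² = 1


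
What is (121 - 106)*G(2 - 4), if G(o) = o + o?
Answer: -60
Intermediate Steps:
G(o) = 2*o
(121 - 106)*G(2 - 4) = (121 - 106)*(2*(2 - 4)) = 15*(2*(-2)) = 15*(-4) = -60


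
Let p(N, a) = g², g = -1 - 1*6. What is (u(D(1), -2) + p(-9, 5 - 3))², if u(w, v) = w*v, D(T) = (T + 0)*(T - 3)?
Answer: 2809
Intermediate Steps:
g = -7 (g = -1 - 6 = -7)
D(T) = T*(-3 + T)
p(N, a) = 49 (p(N, a) = (-7)² = 49)
u(w, v) = v*w
(u(D(1), -2) + p(-9, 5 - 3))² = (-2*(-3 + 1) + 49)² = (-2*(-2) + 49)² = (4 + 49)² = 53² = 2809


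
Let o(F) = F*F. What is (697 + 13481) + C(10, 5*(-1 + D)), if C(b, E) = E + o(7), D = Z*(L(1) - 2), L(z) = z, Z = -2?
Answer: 14232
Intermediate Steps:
D = 2 (D = -2*(1 - 2) = -2*(-1) = 2)
o(F) = F²
C(b, E) = 49 + E (C(b, E) = E + 7² = E + 49 = 49 + E)
(697 + 13481) + C(10, 5*(-1 + D)) = (697 + 13481) + (49 + 5*(-1 + 2)) = 14178 + (49 + 5*1) = 14178 + (49 + 5) = 14178 + 54 = 14232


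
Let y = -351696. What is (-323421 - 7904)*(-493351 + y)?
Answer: 279985197275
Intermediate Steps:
(-323421 - 7904)*(-493351 + y) = (-323421 - 7904)*(-493351 - 351696) = -331325*(-845047) = 279985197275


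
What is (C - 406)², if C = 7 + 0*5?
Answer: 159201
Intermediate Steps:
C = 7 (C = 7 + 0 = 7)
(C - 406)² = (7 - 406)² = (-399)² = 159201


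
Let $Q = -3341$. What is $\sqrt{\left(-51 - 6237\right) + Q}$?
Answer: $i \sqrt{9629} \approx 98.127 i$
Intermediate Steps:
$\sqrt{\left(-51 - 6237\right) + Q} = \sqrt{\left(-51 - 6237\right) - 3341} = \sqrt{-6288 - 3341} = \sqrt{-9629} = i \sqrt{9629}$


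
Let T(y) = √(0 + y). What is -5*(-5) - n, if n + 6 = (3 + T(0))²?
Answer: 22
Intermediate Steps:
T(y) = √y
n = 3 (n = -6 + (3 + √0)² = -6 + (3 + 0)² = -6 + 3² = -6 + 9 = 3)
-5*(-5) - n = -5*(-5) - 1*3 = 25 - 3 = 22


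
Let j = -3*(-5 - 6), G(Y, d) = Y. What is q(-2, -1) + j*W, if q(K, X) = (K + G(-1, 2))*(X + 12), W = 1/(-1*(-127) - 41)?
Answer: -2805/86 ≈ -32.616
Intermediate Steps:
W = 1/86 (W = 1/(127 - 41) = 1/86 ≈ 0.011628)
q(K, X) = (-1 + K)*(12 + X) (q(K, X) = (K - 1)*(X + 12) = (-1 + K)*(12 + X))
j = 33 (j = -3*(-11) = 33)
q(-2, -1) + j*W = (-12 - 1*(-1) + 12*(-2) - 2*(-1)) + 33*(1/86) = (-12 + 1 - 24 + 2) + 33/86 = -33 + 33/86 = -2805/86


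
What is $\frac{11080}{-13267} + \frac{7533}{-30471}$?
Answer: $- \frac{145852997}{134752919} \approx -1.0824$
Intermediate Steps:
$\frac{11080}{-13267} + \frac{7533}{-30471} = 11080 \left(- \frac{1}{13267}\right) + 7533 \left(- \frac{1}{30471}\right) = - \frac{11080}{13267} - \frac{2511}{10157} = - \frac{145852997}{134752919}$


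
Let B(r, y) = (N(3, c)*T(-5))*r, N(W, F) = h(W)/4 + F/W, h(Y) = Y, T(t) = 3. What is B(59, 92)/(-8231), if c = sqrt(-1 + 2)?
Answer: -767/32924 ≈ -0.023296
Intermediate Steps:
c = 1 (c = sqrt(1) = 1)
N(W, F) = W/4 + F/W
B(r, y) = 13*r/4 (B(r, y) = (((1/4)*3 + 1/3)*3)*r = ((3/4 + 1*(1/3))*3)*r = ((3/4 + 1/3)*3)*r = ((13/12)*3)*r = 13*r/4)
B(59, 92)/(-8231) = ((13/4)*59)/(-8231) = (767/4)*(-1/8231) = -767/32924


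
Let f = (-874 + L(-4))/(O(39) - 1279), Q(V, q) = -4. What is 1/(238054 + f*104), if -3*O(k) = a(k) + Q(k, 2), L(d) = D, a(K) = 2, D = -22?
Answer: 295/70247434 ≈ 4.1994e-6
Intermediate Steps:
L(d) = -22
O(k) = ⅔ (O(k) = -(2 - 4)/3 = -⅓*(-2) = ⅔)
f = 2688/3835 (f = (-874 - 22)/(⅔ - 1279) = -896/(-3835/3) = -896*(-3/3835) = 2688/3835 ≈ 0.70091)
1/(238054 + f*104) = 1/(238054 + (2688/3835)*104) = 1/(238054 + 21504/295) = 1/(70247434/295) = 295/70247434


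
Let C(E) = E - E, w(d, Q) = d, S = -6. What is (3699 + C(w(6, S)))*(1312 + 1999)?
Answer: 12247389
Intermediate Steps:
C(E) = 0
(3699 + C(w(6, S)))*(1312 + 1999) = (3699 + 0)*(1312 + 1999) = 3699*3311 = 12247389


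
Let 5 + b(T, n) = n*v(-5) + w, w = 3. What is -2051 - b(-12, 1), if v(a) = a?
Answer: -2044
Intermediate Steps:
b(T, n) = -2 - 5*n (b(T, n) = -5 + (n*(-5) + 3) = -5 + (-5*n + 3) = -5 + (3 - 5*n) = -2 - 5*n)
-2051 - b(-12, 1) = -2051 - (-2 - 5*1) = -2051 - (-2 - 5) = -2051 - 1*(-7) = -2051 + 7 = -2044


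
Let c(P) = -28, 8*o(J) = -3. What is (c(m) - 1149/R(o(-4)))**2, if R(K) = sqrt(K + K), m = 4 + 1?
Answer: -1759484 - 42896*I*sqrt(3) ≈ -1.7595e+6 - 74298.0*I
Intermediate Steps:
o(J) = -3/8 (o(J) = (1/8)*(-3) = -3/8)
m = 5
R(K) = sqrt(2)*sqrt(K) (R(K) = sqrt(2*K) = sqrt(2)*sqrt(K))
(c(m) - 1149/R(o(-4)))**2 = (-28 - 1149*(-2*I*sqrt(3)/3))**2 = (-28 - (-766)*I*sqrt(3))**2 = (-28 + 766*I*sqrt(3))**2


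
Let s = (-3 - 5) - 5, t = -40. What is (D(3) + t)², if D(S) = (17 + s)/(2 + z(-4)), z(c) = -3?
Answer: 1936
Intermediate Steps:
s = -13 (s = -8 - 5 = -13)
D(S) = -4 (D(S) = (17 - 13)/(2 - 3) = 4/(-1) = 4*(-1) = -4)
(D(3) + t)² = (-4 - 40)² = (-44)² = 1936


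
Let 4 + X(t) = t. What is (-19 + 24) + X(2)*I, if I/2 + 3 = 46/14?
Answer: 27/7 ≈ 3.8571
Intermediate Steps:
X(t) = -4 + t
I = 4/7 (I = -6 + 2*(46/14) = -6 + 2*(46*(1/14)) = -6 + 2*(23/7) = -6 + 46/7 = 4/7 ≈ 0.57143)
(-19 + 24) + X(2)*I = (-19 + 24) + (-4 + 2)*(4/7) = 5 - 2*4/7 = 5 - 8/7 = 27/7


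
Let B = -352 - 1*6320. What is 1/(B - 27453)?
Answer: -1/34125 ≈ -2.9304e-5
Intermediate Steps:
B = -6672 (B = -352 - 6320 = -6672)
1/(B - 27453) = 1/(-6672 - 27453) = 1/(-34125) = -1/34125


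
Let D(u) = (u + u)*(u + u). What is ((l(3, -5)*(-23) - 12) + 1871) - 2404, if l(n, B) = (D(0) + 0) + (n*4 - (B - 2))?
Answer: -982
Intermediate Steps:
D(u) = 4*u² (D(u) = (2*u)*(2*u) = 4*u²)
l(n, B) = 2 - B + 4*n (l(n, B) = (4*0² + 0) + (n*4 - (B - 2)) = (4*0 + 0) + (4*n - (-2 + B)) = (0 + 0) + (4*n + (2 - B)) = 0 + (2 - B + 4*n) = 2 - B + 4*n)
((l(3, -5)*(-23) - 12) + 1871) - 2404 = (((2 - 1*(-5) + 4*3)*(-23) - 12) + 1871) - 2404 = (((2 + 5 + 12)*(-23) - 12) + 1871) - 2404 = ((19*(-23) - 12) + 1871) - 2404 = ((-437 - 12) + 1871) - 2404 = (-449 + 1871) - 2404 = 1422 - 2404 = -982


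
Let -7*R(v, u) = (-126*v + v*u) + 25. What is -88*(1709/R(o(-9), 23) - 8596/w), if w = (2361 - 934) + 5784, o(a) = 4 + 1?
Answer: -515762676/252385 ≈ -2043.6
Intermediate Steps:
o(a) = 5
R(v, u) = -25/7 + 18*v - u*v/7 (R(v, u) = -((-126*v + v*u) + 25)/7 = -((-126*v + u*v) + 25)/7 = -(25 - 126*v + u*v)/7 = -25/7 + 18*v - u*v/7)
w = 7211 (w = 1427 + 5784 = 7211)
-88*(1709/R(o(-9), 23) - 8596/w) = -88*(1709/(-25/7 + 18*5 - ⅐*23*5) - 8596/7211) = -88*(1709/(-25/7 + 90 - 115/7) - 8596*1/7211) = -88*(1709/70 - 8596/7211) = -88*11721879/504770 = -515762676/252385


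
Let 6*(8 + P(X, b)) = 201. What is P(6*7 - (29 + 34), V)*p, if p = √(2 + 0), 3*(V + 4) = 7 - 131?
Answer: 51*√2/2 ≈ 36.062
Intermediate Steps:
V = -136/3 (V = -4 + (7 - 131)/3 = -4 + (⅓)*(-124) = -4 - 124/3 = -136/3 ≈ -45.333)
P(X, b) = 51/2 (P(X, b) = -8 + (⅙)*201 = -8 + 67/2 = 51/2)
p = √2 ≈ 1.4142
P(6*7 - (29 + 34), V)*p = 51*√2/2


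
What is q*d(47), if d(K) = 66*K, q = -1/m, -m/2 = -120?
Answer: -517/40 ≈ -12.925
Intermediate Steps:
m = 240 (m = -2*(-120) = 240)
q = -1/240 ≈ -0.0041667
q*d(47) = -11*47/40 = -1/240*3102 = -517/40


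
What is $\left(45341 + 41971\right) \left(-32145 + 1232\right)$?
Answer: $-2699075856$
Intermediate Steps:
$\left(45341 + 41971\right) \left(-32145 + 1232\right) = 87312 \left(-30913\right) = -2699075856$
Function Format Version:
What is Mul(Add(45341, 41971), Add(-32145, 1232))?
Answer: -2699075856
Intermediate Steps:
Mul(Add(45341, 41971), Add(-32145, 1232)) = Mul(87312, -30913) = -2699075856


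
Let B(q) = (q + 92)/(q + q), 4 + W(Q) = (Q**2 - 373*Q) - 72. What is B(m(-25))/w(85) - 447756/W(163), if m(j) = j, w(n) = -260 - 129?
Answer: 4355576351/333625850 ≈ 13.055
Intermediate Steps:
w(n) = -389
W(Q) = -76 + Q**2 - 373*Q (W(Q) = -4 + ((Q**2 - 373*Q) - 72) = -4 + (-72 + Q**2 - 373*Q) = -76 + Q**2 - 373*Q)
B(q) = (92 + q)/(2*q) (B(q) = (92 + q)/((2*q)) = (92 + q)*(1/(2*q)) = (92 + q)/(2*q))
B(m(-25))/w(85) - 447756/W(163) = ((1/2)*(92 - 25)/(-25))/(-389) - 447756/(-76 + 163**2 - 373*163) = ((1/2)*(-1/25)*67)*(-1/389) - 447756/(-76 + 26569 - 60799) = -67/50*(-1/389) - 447756/(-34306) = 67/19450 - 447756*(-1/34306) = 67/19450 + 223878/17153 = 4355576351/333625850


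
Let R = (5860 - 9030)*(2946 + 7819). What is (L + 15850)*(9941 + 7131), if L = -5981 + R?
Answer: -582414370032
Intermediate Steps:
R = -34125050 (R = -3170*10765 = -34125050)
L = -34131031 (L = -5981 - 34125050 = -34131031)
(L + 15850)*(9941 + 7131) = (-34131031 + 15850)*(9941 + 7131) = -34115181*17072 = -582414370032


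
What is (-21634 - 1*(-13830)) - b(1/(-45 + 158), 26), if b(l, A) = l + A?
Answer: -884791/113 ≈ -7830.0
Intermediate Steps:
b(l, A) = A + l
(-21634 - 1*(-13830)) - b(1/(-45 + 158), 26) = (-21634 - 1*(-13830)) - (26 + 1/(-45 + 158)) = (-21634 + 13830) - (26 + 1/113) = -7804 - (26 + 1/113) = -7804 - 1*2939/113 = -7804 - 2939/113 = -884791/113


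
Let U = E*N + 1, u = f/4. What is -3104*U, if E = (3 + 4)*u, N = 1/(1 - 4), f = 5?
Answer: 17848/3 ≈ 5949.3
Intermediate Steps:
u = 5/4 ≈ 1.2500
N = -1/3 (N = 1/(-3) = -1/3 ≈ -0.33333)
E = 35/4 (E = (3 + 4)*(5/4) = 7*(5/4) = 35/4 ≈ 8.7500)
U = -23/12 (U = (35/4)*(-1/3) + 1 = -35/12 + 1 = -23/12 ≈ -1.9167)
-3104*U = -3104*(-23/12) = 17848/3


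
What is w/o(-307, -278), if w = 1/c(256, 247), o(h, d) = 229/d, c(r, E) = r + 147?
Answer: -278/92287 ≈ -0.0030123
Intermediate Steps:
c(r, E) = 147 + r
w = 1/403 (w = 1/(147 + 256) = 1/403 ≈ 0.0024814)
w/o(-307, -278) = 1/(403*((229/(-278)))) = 1/(403*((229*(-1/278)))) = 1/(403*(-229/278)) = (1/403)*(-278/229) = -278/92287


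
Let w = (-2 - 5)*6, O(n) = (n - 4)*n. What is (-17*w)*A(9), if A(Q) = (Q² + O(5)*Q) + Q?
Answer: 96390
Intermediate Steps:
O(n) = n*(-4 + n) (O(n) = (-4 + n)*n = n*(-4 + n))
w = -42 (w = -7*6 = -42)
A(Q) = Q² + 6*Q (A(Q) = (Q² + (5*(-4 + 5))*Q) + Q = (Q² + (5*1)*Q) + Q = (Q² + 5*Q) + Q = Q² + 6*Q)
(-17*w)*A(9) = (-17*(-42))*(9*(6 + 9)) = 714*(9*15) = 714*135 = 96390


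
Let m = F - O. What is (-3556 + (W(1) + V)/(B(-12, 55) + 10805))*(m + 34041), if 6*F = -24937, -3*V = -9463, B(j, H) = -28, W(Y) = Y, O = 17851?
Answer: -4150212916355/96993 ≈ -4.2789e+7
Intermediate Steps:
V = 9463/3 (V = -⅓*(-9463) = 9463/3 ≈ 3154.3)
F = -24937/6 (F = (⅙)*(-24937) = -24937/6 ≈ -4156.2)
m = -132043/6 (m = -24937/6 - 1*17851 = -24937/6 - 17851 = -132043/6 ≈ -22007.)
(-3556 + (W(1) + V)/(B(-12, 55) + 10805))*(m + 34041) = (-3556 + (1 + 9463/3)/(-28 + 10805))*(-132043/6 + 34041) = (-3556 + (9466/3)/10777)*(72203/6) = (-3556 + (9466/3)*(1/10777))*(72203/6) = (-3556 + 9466/32331)*(72203/6) = -114959570/32331*72203/6 = -4150212916355/96993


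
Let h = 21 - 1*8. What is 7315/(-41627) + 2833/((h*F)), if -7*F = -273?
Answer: 114220586/21104889 ≈ 5.4120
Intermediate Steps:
h = 13 (h = 21 - 8 = 13)
F = 39 (F = -1/7*(-273) = 39)
7315/(-41627) + 2833/((h*F)) = 7315/(-41627) + 2833/((13*39)) = 7315*(-1/41627) + 2833/507 = -7315/41627 + 2833*(1/507) = -7315/41627 + 2833/507 = 114220586/21104889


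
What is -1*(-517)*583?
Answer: 301411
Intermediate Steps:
-1*(-517)*583 = 517*583 = 301411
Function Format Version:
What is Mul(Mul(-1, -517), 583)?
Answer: 301411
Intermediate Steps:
Mul(Mul(-1, -517), 583) = Mul(517, 583) = 301411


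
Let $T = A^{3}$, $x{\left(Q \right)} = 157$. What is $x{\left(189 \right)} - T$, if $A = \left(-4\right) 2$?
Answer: $669$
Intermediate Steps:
$A = -8$
$T = -512$ ($T = \left(-8\right)^{3} = -512$)
$x{\left(189 \right)} - T = 157 - -512 = 157 + 512 = 669$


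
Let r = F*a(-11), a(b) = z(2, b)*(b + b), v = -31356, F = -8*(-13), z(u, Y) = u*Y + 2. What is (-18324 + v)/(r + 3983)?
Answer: -5520/5527 ≈ -0.99873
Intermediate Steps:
z(u, Y) = 2 + Y*u (z(u, Y) = Y*u + 2 = 2 + Y*u)
F = 104
a(b) = 2*b*(2 + 2*b) (a(b) = (2 + b*2)*(b + b) = (2 + 2*b)*(2*b) = 2*b*(2 + 2*b))
r = 45760 (r = 104*(4*(-11)*(1 - 11)) = 104*(4*(-11)*(-10)) = 104*440 = 45760)
(-18324 + v)/(r + 3983) = (-18324 - 31356)/(45760 + 3983) = -49680/49743 = -49680*1/49743 = -5520/5527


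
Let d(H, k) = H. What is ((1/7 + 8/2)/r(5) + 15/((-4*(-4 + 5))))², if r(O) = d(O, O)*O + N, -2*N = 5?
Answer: 20187049/1587600 ≈ 12.715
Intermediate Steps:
N = -5/2 (N = -½*5 = -5/2 ≈ -2.5000)
r(O) = -5/2 + O² (r(O) = O*O - 5/2 = O² - 5/2 = -5/2 + O²)
((1/7 + 8/2)/r(5) + 15/((-4*(-4 + 5))))² = ((1/7 + 8/2)/(-5/2 + 5²) + 15/((-4*(-4 + 5))))² = ((1*(⅐) + 8*(½))/(-5/2 + 25) + 15/((-4*1)))² = ((⅐ + 4)/(45/2) + 15/(-4))² = ((29/7)*(2/45) + 15*(-¼))² = (58/315 - 15/4)² = (-4493/1260)² = 20187049/1587600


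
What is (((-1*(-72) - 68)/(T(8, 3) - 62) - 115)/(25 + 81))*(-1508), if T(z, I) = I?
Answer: 5118906/3127 ≈ 1637.0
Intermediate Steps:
(((-1*(-72) - 68)/(T(8, 3) - 62) - 115)/(25 + 81))*(-1508) = (((-1*(-72) - 68)/(3 - 62) - 115)/(25 + 81))*(-1508) = (((72 - 68)/(-59) - 115)/106)*(-1508) = ((4*(-1/59) - 115)*(1/106))*(-1508) = ((-4/59 - 115)*(1/106))*(-1508) = -6789/59*1/106*(-1508) = -6789/6254*(-1508) = 5118906/3127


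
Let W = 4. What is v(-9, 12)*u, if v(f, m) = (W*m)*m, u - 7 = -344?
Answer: -194112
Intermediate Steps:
u = -337 (u = 7 - 344 = -337)
v(f, m) = 4*m² (v(f, m) = (4*m)*m = 4*m²)
v(-9, 12)*u = (4*12²)*(-337) = (4*144)*(-337) = 576*(-337) = -194112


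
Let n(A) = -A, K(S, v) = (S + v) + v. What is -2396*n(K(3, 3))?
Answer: 21564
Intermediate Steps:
K(S, v) = S + 2*v
-2396*n(K(3, 3)) = -(-2396)*(3 + 2*3) = -(-2396)*(3 + 6) = -(-2396)*9 = -2396*(-9) = 21564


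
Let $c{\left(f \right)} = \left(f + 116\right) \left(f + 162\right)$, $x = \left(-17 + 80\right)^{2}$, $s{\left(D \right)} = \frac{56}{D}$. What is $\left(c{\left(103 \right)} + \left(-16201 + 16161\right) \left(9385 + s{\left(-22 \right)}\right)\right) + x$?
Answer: $- \frac{3446236}{11} \approx -3.1329 \cdot 10^{5}$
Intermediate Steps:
$x = 3969$ ($x = 63^{2} = 3969$)
$c{\left(f \right)} = \left(116 + f\right) \left(162 + f\right)$
$\left(c{\left(103 \right)} + \left(-16201 + 16161\right) \left(9385 + s{\left(-22 \right)}\right)\right) + x = \left(\left(18792 + 103^{2} + 278 \cdot 103\right) + \left(-16201 + 16161\right) \left(9385 + \frac{56}{-22}\right)\right) + 3969 = \left(\left(18792 + 10609 + 28634\right) - 40 \left(9385 + 56 \left(- \frac{1}{22}\right)\right)\right) + 3969 = \left(58035 - 40 \left(9385 - \frac{28}{11}\right)\right) + 3969 = \left(58035 - \frac{4128280}{11}\right) + 3969 = - \frac{3489895}{11} + 3969 = - \frac{3446236}{11}$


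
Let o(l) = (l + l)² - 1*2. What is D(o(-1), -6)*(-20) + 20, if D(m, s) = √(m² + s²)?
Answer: 20 - 40*√10 ≈ -106.49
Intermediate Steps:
o(l) = -2 + 4*l² (o(l) = (2*l)² - 2 = 4*l² - 2 = -2 + 4*l²)
D(o(-1), -6)*(-20) + 20 = √((-2 + 4*(-1)²)² + (-6)²)*(-20) + 20 = √((-2 + 4*1)² + 36)*(-20) + 20 = √((-2 + 4)² + 36)*(-20) + 20 = √(2² + 36)*(-20) + 20 = √(4 + 36)*(-20) + 20 = √40*(-20) + 20 = (2*√10)*(-20) + 20 = -40*√10 + 20 = 20 - 40*√10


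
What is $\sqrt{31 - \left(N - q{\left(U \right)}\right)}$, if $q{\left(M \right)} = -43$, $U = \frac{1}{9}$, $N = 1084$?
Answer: $2 i \sqrt{274} \approx 33.106 i$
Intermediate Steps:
$U = \frac{1}{9} \approx 0.11111$
$\sqrt{31 - \left(N - q{\left(U \right)}\right)} = \sqrt{31 - 1127} = \sqrt{-1096} = 2 i \sqrt{274}$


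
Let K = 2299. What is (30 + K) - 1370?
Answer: 959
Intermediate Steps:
(30 + K) - 1370 = (30 + 2299) - 1370 = 2329 - 1370 = 959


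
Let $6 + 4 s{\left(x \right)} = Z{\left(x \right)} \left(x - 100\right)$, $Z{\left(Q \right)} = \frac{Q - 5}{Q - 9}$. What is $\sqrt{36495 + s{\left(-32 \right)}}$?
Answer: $\frac{15 \sqrt{1089698}}{82} \approx 190.95$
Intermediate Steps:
$Z{\left(Q \right)} = \frac{-5 + Q}{-9 + Q}$
$s{\left(x \right)} = - \frac{3}{2} + \frac{\left(-100 + x\right) \left(-5 + x\right)}{4 \left(-9 + x\right)}$ ($s{\left(x \right)} = - \frac{3}{2} + \frac{\frac{-5 + x}{-9 + x} \left(x - 100\right)}{4} = - \frac{3}{2} + \frac{\frac{-5 + x}{-9 + x} \left(-100 + x\right)}{4} = - \frac{3}{2} + \frac{\frac{1}{-9 + x} \left(-100 + x\right) \left(-5 + x\right)}{4} = - \frac{3}{2} + \frac{\left(-100 + x\right) \left(-5 + x\right)}{4 \left(-9 + x\right)}$)
$\sqrt{36495 + s{\left(-32 \right)}} = \sqrt{36495 + \frac{554 + \left(-32\right)^{2} - -3552}{4 \left(-9 - 32\right)}} = \sqrt{36495 + \frac{554 + 1024 + 3552}{4 \left(-41\right)}} = \sqrt{36495 + \frac{1}{4} \left(- \frac{1}{41}\right) 5130} = \sqrt{36495 - \frac{2565}{82}} = \sqrt{\frac{2990025}{82}} = \frac{15 \sqrt{1089698}}{82}$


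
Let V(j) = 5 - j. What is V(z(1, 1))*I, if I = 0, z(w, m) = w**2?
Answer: 0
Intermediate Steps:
V(z(1, 1))*I = (5 - 1*1**2)*0 = (5 - 1*1)*0 = (5 - 1)*0 = 4*0 = 0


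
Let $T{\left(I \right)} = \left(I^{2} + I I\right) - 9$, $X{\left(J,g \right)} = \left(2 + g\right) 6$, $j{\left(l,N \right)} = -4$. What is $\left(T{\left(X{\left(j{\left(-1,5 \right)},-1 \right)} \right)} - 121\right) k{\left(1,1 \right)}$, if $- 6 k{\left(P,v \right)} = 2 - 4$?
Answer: $- \frac{58}{3} \approx -19.333$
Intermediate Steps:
$k{\left(P,v \right)} = \frac{1}{3}$ ($k{\left(P,v \right)} = - \frac{2 - 4}{6} = \left(- \frac{1}{6}\right) \left(-2\right) = \frac{1}{3}$)
$X{\left(J,g \right)} = 12 + 6 g$
$T{\left(I \right)} = -9 + 2 I^{2}$ ($T{\left(I \right)} = \left(I^{2} + I^{2}\right) - 9 = 2 I^{2} - 9 = -9 + 2 I^{2}$)
$\left(T{\left(X{\left(j{\left(-1,5 \right)},-1 \right)} \right)} - 121\right) k{\left(1,1 \right)} = \left(\left(-9 + 2 \left(12 + 6 \left(-1\right)\right)^{2}\right) - 121\right) \frac{1}{3} = \left(\left(-9 + 2 \left(12 - 6\right)^{2}\right) - 121\right) \frac{1}{3} = \left(\left(-9 + 2 \cdot 6^{2}\right) - 121\right) \frac{1}{3} = \left(\left(-9 + 2 \cdot 36\right) - 121\right) \frac{1}{3} = \left(\left(-9 + 72\right) - 121\right) \frac{1}{3} = \left(63 - 121\right) \frac{1}{3} = \left(-58\right) \frac{1}{3} = - \frac{58}{3}$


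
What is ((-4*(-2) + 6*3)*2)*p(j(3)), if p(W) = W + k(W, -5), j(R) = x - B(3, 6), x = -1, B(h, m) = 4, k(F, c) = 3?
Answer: -104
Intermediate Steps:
j(R) = -5 (j(R) = -1 - 1*4 = -1 - 4 = -5)
p(W) = 3 + W (p(W) = W + 3 = 3 + W)
((-4*(-2) + 6*3)*2)*p(j(3)) = ((-4*(-2) + 6*3)*2)*(3 - 5) = ((8 + 18)*2)*(-2) = (26*2)*(-2) = 52*(-2) = -104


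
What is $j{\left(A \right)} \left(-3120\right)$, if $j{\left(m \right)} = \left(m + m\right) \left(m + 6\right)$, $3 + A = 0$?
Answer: $56160$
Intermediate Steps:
$A = -3$ ($A = -3 + 0 = -3$)
$j{\left(m \right)} = 2 m \left(6 + m\right)$
$j{\left(A \right)} \left(-3120\right) = 2 \left(-3\right) \left(6 - 3\right) \left(-3120\right) = 2 \left(-3\right) 3 \left(-3120\right) = \left(-18\right) \left(-3120\right) = 56160$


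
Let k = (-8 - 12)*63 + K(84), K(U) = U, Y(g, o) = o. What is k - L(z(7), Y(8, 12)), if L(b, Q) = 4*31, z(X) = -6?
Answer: -1300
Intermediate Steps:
L(b, Q) = 124
k = -1176 (k = (-8 - 12)*63 + 84 = -20*63 + 84 = -1260 + 84 = -1176)
k - L(z(7), Y(8, 12)) = -1176 - 1*124 = -1176 - 124 = -1300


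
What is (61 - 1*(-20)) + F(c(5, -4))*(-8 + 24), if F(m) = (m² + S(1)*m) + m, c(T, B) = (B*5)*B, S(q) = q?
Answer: 105041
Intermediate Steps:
c(T, B) = 5*B² (c(T, B) = (5*B)*B = 5*B²)
F(m) = m² + 2*m (F(m) = (m² + 1*m) + m = (m² + m) + m = (m + m²) + m = m² + 2*m)
(61 - 1*(-20)) + F(c(5, -4))*(-8 + 24) = (61 - 1*(-20)) + ((5*(-4)²)*(2 + 5*(-4)²))*(-8 + 24) = (61 + 20) + ((5*16)*(2 + 5*16))*16 = 81 + (80*(2 + 80))*16 = 81 + (80*82)*16 = 81 + 6560*16 = 81 + 104960 = 105041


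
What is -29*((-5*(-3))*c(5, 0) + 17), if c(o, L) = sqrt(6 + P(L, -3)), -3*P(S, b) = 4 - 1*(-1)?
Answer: -493 - 145*sqrt(39) ≈ -1398.5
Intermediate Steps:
P(S, b) = -5/3 (P(S, b) = -(4 - 1*(-1))/3 = -(4 + 1)/3 = -1/3*5 = -5/3)
c(o, L) = sqrt(39)/3 (c(o, L) = sqrt(6 - 5/3) = sqrt(13/3) = sqrt(39)/3)
-29*((-5*(-3))*c(5, 0) + 17) = -29*((-5*(-3))*(sqrt(39)/3) + 17) = -29*(15*(sqrt(39)/3) + 17) = -29*(5*sqrt(39) + 17) = -29*(17 + 5*sqrt(39)) = -493 - 145*sqrt(39)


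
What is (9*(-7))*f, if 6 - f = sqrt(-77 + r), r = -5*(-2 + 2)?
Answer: -378 + 63*I*sqrt(77) ≈ -378.0 + 552.82*I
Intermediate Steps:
r = 0 (r = -5*0 = 0)
f = 6 - I*sqrt(77) (f = 6 - sqrt(-77 + 0) = 6 - sqrt(-77) = 6 - I*sqrt(77) ≈ 6.0 - 8.775*I)
(9*(-7))*f = (9*(-7))*(6 - I*sqrt(77)) = -63*(6 - I*sqrt(77)) = -378 + 63*I*sqrt(77)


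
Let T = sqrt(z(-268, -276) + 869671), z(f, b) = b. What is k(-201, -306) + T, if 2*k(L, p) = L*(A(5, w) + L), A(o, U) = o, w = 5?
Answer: 19698 + sqrt(869395) ≈ 20630.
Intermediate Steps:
T = sqrt(869395) (T = sqrt(-276 + 869671) = sqrt(869395) ≈ 932.41)
k(L, p) = L*(5 + L)/2 (k(L, p) = (L*(5 + L))/2 = L*(5 + L)/2)
k(-201, -306) + T = (1/2)*(-201)*(5 - 201) + sqrt(869395) = (1/2)*(-201)*(-196) + sqrt(869395) = 19698 + sqrt(869395)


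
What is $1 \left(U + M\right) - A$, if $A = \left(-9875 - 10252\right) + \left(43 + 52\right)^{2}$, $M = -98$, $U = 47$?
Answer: $11051$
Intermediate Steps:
$A = -11102$ ($A = -20127 + 95^{2} = -20127 + 9025 = -11102$)
$1 \left(U + M\right) - A = 1 \left(47 - 98\right) - -11102 = 1 \left(-51\right) + 11102 = -51 + 11102 = 11051$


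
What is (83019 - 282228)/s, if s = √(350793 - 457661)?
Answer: 199209*I*√26717/53434 ≈ 609.38*I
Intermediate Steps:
s = 2*I*√26717 (s = √(-106868) = 2*I*√26717 ≈ 326.91*I)
(83019 - 282228)/s = (83019 - 282228)/((2*I*√26717)) = -(-199209)*I*√26717/53434 = 199209*I*√26717/53434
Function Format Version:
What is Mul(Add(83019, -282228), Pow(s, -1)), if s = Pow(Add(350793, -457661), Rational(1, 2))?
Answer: Mul(Rational(199209, 53434), I, Pow(26717, Rational(1, 2))) ≈ Mul(609.38, I)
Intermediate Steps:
s = Mul(2, I, Pow(26717, Rational(1, 2))) (s = Pow(-106868, Rational(1, 2)) = Mul(2, I, Pow(26717, Rational(1, 2))) ≈ Mul(326.91, I))
Mul(Add(83019, -282228), Pow(s, -1)) = Mul(Add(83019, -282228), Pow(Mul(2, I, Pow(26717, Rational(1, 2))), -1)) = Mul(-199209, Mul(Rational(-1, 53434), I, Pow(26717, Rational(1, 2)))) = Mul(Rational(199209, 53434), I, Pow(26717, Rational(1, 2)))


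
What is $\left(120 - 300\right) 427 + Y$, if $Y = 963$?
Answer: $-75897$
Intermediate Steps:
$\left(120 - 300\right) 427 + Y = \left(120 - 300\right) 427 + 963 = \left(-180\right) 427 + 963 = -76860 + 963 = -75897$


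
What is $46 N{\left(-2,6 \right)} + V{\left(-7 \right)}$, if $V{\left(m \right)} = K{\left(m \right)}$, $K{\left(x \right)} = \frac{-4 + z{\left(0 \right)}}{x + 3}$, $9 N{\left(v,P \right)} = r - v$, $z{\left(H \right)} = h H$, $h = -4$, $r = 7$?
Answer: $47$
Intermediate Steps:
$z{\left(H \right)} = - 4 H$
$N{\left(v,P \right)} = \frac{7}{9} - \frac{v}{9}$ ($N{\left(v,P \right)} = \frac{7 - v}{9} = \frac{7}{9} - \frac{v}{9}$)
$K{\left(x \right)} = - \frac{4}{3 + x}$ ($K{\left(x \right)} = \frac{-4 - 0}{x + 3} = \frac{-4 + 0}{3 + x} = - \frac{4}{3 + x}$)
$V{\left(m \right)} = - \frac{4}{3 + m}$
$46 N{\left(-2,6 \right)} + V{\left(-7 \right)} = 46 \left(\frac{7}{9} - - \frac{2}{9}\right) - \frac{4}{3 - 7} = 46 \left(\frac{7}{9} + \frac{2}{9}\right) - \frac{4}{-4} = 46 \cdot 1 - -1 = 46 + 1 = 47$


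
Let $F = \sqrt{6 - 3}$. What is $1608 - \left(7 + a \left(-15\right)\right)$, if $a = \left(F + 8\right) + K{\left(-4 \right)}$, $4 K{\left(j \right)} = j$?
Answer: $1706 + 15 \sqrt{3} \approx 1732.0$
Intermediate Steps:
$K{\left(j \right)} = \frac{j}{4}$
$F = \sqrt{3} \approx 1.732$
$a = 7 + \sqrt{3}$ ($a = \left(\sqrt{3} + 8\right) + \frac{1}{4} \left(-4\right) = \left(8 + \sqrt{3}\right) - 1 = 7 + \sqrt{3} \approx 8.7321$)
$1608 - \left(7 + a \left(-15\right)\right) = 1608 - \left(7 + \left(7 + \sqrt{3}\right) \left(-15\right)\right) = 1608 - \left(7 - \left(105 + 15 \sqrt{3}\right)\right) = 1608 - \left(-98 - 15 \sqrt{3}\right) = 1608 + \left(98 + 15 \sqrt{3}\right) = 1706 + 15 \sqrt{3}$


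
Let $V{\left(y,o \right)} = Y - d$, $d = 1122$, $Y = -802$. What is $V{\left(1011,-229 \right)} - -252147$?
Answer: $250223$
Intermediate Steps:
$V{\left(y,o \right)} = -1924$ ($V{\left(y,o \right)} = -802 - 1122 = -1924$)
$V{\left(1011,-229 \right)} - -252147 = -1924 - -252147 = -1924 + 252147 = 250223$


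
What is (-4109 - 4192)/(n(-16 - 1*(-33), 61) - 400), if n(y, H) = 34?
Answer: 2767/122 ≈ 22.680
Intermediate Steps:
(-4109 - 4192)/(n(-16 - 1*(-33), 61) - 400) = (-4109 - 4192)/(34 - 400) = -8301/(-366) = -8301*(-1/366) = 2767/122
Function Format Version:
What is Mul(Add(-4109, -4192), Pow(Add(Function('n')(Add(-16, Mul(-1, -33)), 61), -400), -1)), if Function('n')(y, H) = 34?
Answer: Rational(2767, 122) ≈ 22.680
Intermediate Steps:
Mul(Add(-4109, -4192), Pow(Add(Function('n')(Add(-16, Mul(-1, -33)), 61), -400), -1)) = Mul(Add(-4109, -4192), Pow(Add(34, -400), -1)) = Mul(-8301, Pow(-366, -1)) = Mul(-8301, Rational(-1, 366)) = Rational(2767, 122)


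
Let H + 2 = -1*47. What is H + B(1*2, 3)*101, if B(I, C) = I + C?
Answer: 456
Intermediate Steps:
H = -49 (H = -2 - 1*47 = -2 - 47 = -49)
B(I, C) = C + I
H + B(1*2, 3)*101 = -49 + (3 + 1*2)*101 = -49 + (3 + 2)*101 = -49 + 5*101 = -49 + 505 = 456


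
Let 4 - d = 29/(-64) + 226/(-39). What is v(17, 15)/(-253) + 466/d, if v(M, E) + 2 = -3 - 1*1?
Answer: 294426882/6471487 ≈ 45.496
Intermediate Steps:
v(M, E) = -6 (v(M, E) = -2 + (-3 - 1*1) = -2 + (-3 - 1) = -2 - 4 = -6)
d = 25579/2496 (d = 4 - (29/(-64) + 226/(-39)) = 4 - (29*(-1/64) + 226*(-1/39)) = 4 - (-29/64 - 226/39) = 4 - 1*(-15595/2496) = 4 + 15595/2496 = 25579/2496 ≈ 10.248)
v(17, 15)/(-253) + 466/d = -6/(-253) + 466/(25579/2496) = -6*(-1/253) + 466*(2496/25579) = 6/253 + 1163136/25579 = 294426882/6471487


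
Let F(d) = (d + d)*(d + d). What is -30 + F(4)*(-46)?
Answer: -2974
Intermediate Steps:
F(d) = 4*d² (F(d) = (2*d)*(2*d) = 4*d²)
-30 + F(4)*(-46) = -30 + (4*4²)*(-46) = -30 + (4*16)*(-46) = -30 + 64*(-46) = -30 - 2944 = -2974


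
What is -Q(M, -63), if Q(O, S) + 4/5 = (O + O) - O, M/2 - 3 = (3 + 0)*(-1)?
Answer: 4/5 ≈ 0.80000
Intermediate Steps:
M = 0 (M = 6 + 2*((3 + 0)*(-1)) = 6 + 2*(3*(-1)) = 6 + 2*(-3) = 6 - 6 = 0)
Q(O, S) = -4/5 + O (Q(O, S) = -4/5 + ((O + O) - O) = -4/5 + (2*O - O) = -4/5 + O)
-Q(M, -63) = -(-4/5 + 0) = -1*(-4/5) = 4/5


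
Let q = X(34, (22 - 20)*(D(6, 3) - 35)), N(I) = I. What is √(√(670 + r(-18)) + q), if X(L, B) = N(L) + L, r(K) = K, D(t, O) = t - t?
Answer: √(68 + 2*√163) ≈ 9.6713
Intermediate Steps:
D(t, O) = 0
X(L, B) = 2*L (X(L, B) = L + L = 2*L)
q = 68 (q = 2*34 = 68)
√(√(670 + r(-18)) + q) = √(√(670 - 18) + 68) = √(√652 + 68) = √(2*√163 + 68) = √(68 + 2*√163)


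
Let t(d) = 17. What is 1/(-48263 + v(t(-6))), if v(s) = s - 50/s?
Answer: -17/820232 ≈ -2.0726e-5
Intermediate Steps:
1/(-48263 + v(t(-6))) = 1/(-48263 + (17 - 50/17)) = 1/(-48263 + 239/17) = 1/(-820232/17) = -17/820232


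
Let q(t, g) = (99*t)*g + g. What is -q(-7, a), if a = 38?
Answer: 26296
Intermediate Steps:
q(t, g) = g + 99*g*t (q(t, g) = 99*g*t + g = g + 99*g*t)
-q(-7, a) = -38*(1 + 99*(-7)) = -38*(1 - 693) = -38*(-692) = -1*(-26296) = 26296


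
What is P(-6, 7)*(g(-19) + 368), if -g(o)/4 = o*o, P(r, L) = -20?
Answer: 21520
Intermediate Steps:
g(o) = -4*o² (g(o) = -4*o*o = -4*o²)
P(-6, 7)*(g(-19) + 368) = -20*(-4*(-19)² + 368) = -20*(-4*361 + 368) = -20*(-1444 + 368) = -20*(-1076) = 21520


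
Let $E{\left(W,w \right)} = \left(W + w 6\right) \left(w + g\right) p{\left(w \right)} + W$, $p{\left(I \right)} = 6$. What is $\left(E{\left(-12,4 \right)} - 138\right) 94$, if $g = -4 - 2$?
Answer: $-27636$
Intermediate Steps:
$g = -6$ ($g = -4 - 2 = -6$)
$E{\left(W,w \right)} = W + 6 \left(-6 + w\right) \left(W + 6 w\right)$ ($E{\left(W,w \right)} = \left(W + w 6\right) \left(w - 6\right) 6 + W = \left(W + 6 w\right) \left(-6 + w\right) 6 + W = \left(-6 + w\right) \left(W + 6 w\right) 6 + W = 6 \left(-6 + w\right) \left(W + 6 w\right) + W = W + 6 \left(-6 + w\right) \left(W + 6 w\right)$)
$\left(E{\left(-12,4 \right)} - 138\right) 94 = \left(\left(\left(-216\right) 4 - -420 + 36 \cdot 4^{2} + 6 \left(-12\right) 4\right) - 138\right) 94 = \left(\left(-864 + 420 + 36 \cdot 16 - 288\right) - 138\right) 94 = \left(\left(-864 + 420 + 576 - 288\right) - 138\right) 94 = \left(-156 - 138\right) 94 = \left(-294\right) 94 = -27636$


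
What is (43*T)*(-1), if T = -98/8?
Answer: 2107/4 ≈ 526.75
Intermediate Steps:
T = -49/4 (T = -98*1/8 = -49/4 ≈ -12.250)
(43*T)*(-1) = (43*(-49/4))*(-1) = -2107/4*(-1) = 2107/4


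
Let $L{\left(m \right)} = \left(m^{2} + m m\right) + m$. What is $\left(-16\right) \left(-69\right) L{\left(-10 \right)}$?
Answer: $209760$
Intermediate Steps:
$L{\left(m \right)} = m + 2 m^{2}$ ($L{\left(m \right)} = \left(m^{2} + m^{2}\right) + m = 2 m^{2} + m = m + 2 m^{2}$)
$\left(-16\right) \left(-69\right) L{\left(-10 \right)} = \left(-16\right) \left(-69\right) \left(- 10 \left(1 + 2 \left(-10\right)\right)\right) = 1104 \left(- 10 \left(1 - 20\right)\right) = 1104 \left(\left(-10\right) \left(-19\right)\right) = 1104 \cdot 190 = 209760$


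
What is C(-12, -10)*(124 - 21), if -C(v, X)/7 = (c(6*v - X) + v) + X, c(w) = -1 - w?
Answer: -28119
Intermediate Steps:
C(v, X) = 7 - 14*X + 35*v (C(v, X) = -7*(((-1 - (6*v - X)) + v) + X) = -7*(((-1 - (-X + 6*v)) + v) + X) = -7*(((-1 + (X - 6*v)) + v) + X) = -7*(((-1 + X - 6*v) + v) + X) = -7*((-1 + X - 5*v) + X) = -7*(-1 - 5*v + 2*X) = 7 - 14*X + 35*v)
C(-12, -10)*(124 - 21) = (7 - 14*(-10) + 35*(-12))*(124 - 21) = (7 + 140 - 420)*103 = -273*103 = -28119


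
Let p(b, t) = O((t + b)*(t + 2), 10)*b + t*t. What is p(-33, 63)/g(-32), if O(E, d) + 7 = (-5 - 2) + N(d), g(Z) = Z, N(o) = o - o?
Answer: -4431/32 ≈ -138.47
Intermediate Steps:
N(o) = 0
O(E, d) = -14 (O(E, d) = -7 + ((-5 - 2) + 0) = -7 + (-7 + 0) = -7 - 7 = -14)
p(b, t) = t² - 14*b (p(b, t) = -14*b + t*t = -14*b + t² = t² - 14*b)
p(-33, 63)/g(-32) = (63² - 14*(-33))/(-32) = (3969 + 462)*(-1/32) = 4431*(-1/32) = -4431/32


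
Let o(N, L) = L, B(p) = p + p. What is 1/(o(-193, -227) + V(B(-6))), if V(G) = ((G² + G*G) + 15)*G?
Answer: -1/3863 ≈ -0.00025887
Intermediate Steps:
B(p) = 2*p
V(G) = G*(15 + 2*G²) (V(G) = ((G² + G²) + 15)*G = (2*G² + 15)*G = (15 + 2*G²)*G = G*(15 + 2*G²))
1/(o(-193, -227) + V(B(-6))) = 1/(-227 + (2*(-6))*(15 + 2*(2*(-6))²)) = 1/(-227 - 12*(15 + 2*(-12)²)) = 1/(-227 - 12*(15 + 2*144)) = 1/(-227 - 12*(15 + 288)) = 1/(-227 - 12*303) = 1/(-227 - 3636) = 1/(-3863) = -1/3863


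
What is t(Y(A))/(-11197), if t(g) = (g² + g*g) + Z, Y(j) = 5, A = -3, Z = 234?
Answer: -284/11197 ≈ -0.025364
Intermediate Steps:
t(g) = 234 + 2*g² (t(g) = (g² + g*g) + 234 = (g² + g²) + 234 = 2*g² + 234 = 234 + 2*g²)
t(Y(A))/(-11197) = (234 + 2*5²)/(-11197) = (234 + 2*25)*(-1/11197) = (234 + 50)*(-1/11197) = 284*(-1/11197) = -284/11197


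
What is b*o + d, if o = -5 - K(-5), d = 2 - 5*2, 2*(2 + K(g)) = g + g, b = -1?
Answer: -10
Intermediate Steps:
K(g) = -2 + g (K(g) = -2 + (g + g)/2 = -2 + (2*g)/2 = -2 + g)
d = -8 (d = 2 - 10 = -8)
o = 2 (o = -5 - (-2 - 5) = -5 - 1*(-7) = -5 + 7 = 2)
b*o + d = -1*2 - 8 = -2 - 8 = -10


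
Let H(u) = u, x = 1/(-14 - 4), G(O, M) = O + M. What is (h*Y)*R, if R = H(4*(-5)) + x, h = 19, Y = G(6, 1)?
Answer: -48013/18 ≈ -2667.4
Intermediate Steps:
G(O, M) = M + O
Y = 7 (Y = 1 + 6 = 7)
x = -1/18 (x = 1/(-18) = -1/18 ≈ -0.055556)
R = -361/18 (R = 4*(-5) - 1/18 = -20 - 1/18 = -361/18 ≈ -20.056)
(h*Y)*R = (19*7)*(-361/18) = 133*(-361/18) = -48013/18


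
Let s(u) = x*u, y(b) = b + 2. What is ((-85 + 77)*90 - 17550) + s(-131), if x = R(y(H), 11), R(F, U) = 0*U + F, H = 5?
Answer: -19187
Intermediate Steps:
y(b) = 2 + b
R(F, U) = F (R(F, U) = 0 + F = F)
x = 7 (x = 2 + 5 = 7)
s(u) = 7*u
((-85 + 77)*90 - 17550) + s(-131) = ((-85 + 77)*90 - 17550) + 7*(-131) = (-8*90 - 17550) - 917 = (-720 - 17550) - 917 = -18270 - 917 = -19187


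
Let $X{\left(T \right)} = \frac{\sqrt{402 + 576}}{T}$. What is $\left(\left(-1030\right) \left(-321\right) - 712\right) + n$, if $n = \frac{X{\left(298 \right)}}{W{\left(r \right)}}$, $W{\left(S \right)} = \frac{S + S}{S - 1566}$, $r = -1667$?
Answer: $329918 + \frac{3233 \sqrt{978}}{993532} \approx 3.2992 \cdot 10^{5}$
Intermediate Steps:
$X{\left(T \right)} = \frac{\sqrt{978}}{T}$
$W{\left(S \right)} = \frac{2 S}{-1566 + S}$
$n = \frac{3233 \sqrt{978}}{993532}$ ($n = \frac{\sqrt{978} \cdot \frac{1}{298}}{2 \left(-1667\right) \frac{1}{-1566 - 1667}} = \frac{\sqrt{978} \cdot \frac{1}{298}}{2 \left(-1667\right) \frac{1}{-3233}} = \frac{\frac{1}{298} \sqrt{978}}{2 \left(-1667\right) \left(- \frac{1}{3233}\right)} = \frac{\frac{1}{298} \sqrt{978}}{\frac{3334}{3233}} = \frac{\sqrt{978}}{298} \cdot \frac{3233}{3334} = \frac{3233 \sqrt{978}}{993532} \approx 0.10176$)
$\left(\left(-1030\right) \left(-321\right) - 712\right) + n = \left(\left(-1030\right) \left(-321\right) - 712\right) + \frac{3233 \sqrt{978}}{993532} = \left(330630 - 712\right) + \frac{3233 \sqrt{978}}{993532} = 329918 + \frac{3233 \sqrt{978}}{993532}$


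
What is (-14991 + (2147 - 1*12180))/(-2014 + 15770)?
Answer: -6256/3439 ≈ -1.8191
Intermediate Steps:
(-14991 + (2147 - 1*12180))/(-2014 + 15770) = (-14991 + (2147 - 12180))/13756 = (-14991 - 10033)*(1/13756) = -25024*1/13756 = -6256/3439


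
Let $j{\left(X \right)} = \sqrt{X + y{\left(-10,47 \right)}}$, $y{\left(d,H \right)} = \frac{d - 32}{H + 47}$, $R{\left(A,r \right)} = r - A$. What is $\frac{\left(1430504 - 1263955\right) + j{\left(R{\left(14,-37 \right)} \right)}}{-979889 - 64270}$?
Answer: $- \frac{166549}{1044159} - \frac{i \sqrt{113646}}{49075473} \approx -0.15951 - 6.8693 \cdot 10^{-6} i$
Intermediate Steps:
$y{\left(d,H \right)} = \frac{-32 + d}{47 + H}$
$j{\left(X \right)} = \sqrt{- \frac{21}{47} + X}$ ($j{\left(X \right)} = \sqrt{X + \frac{-32 - 10}{47 + 47}} = \sqrt{X + \frac{1}{94} \left(-42\right)} = \sqrt{X - \frac{21}{47}} = \sqrt{- \frac{21}{47} + X}$)
$\frac{\left(1430504 - 1263955\right) + j{\left(R{\left(14,-37 \right)} \right)}}{-979889 - 64270} = \frac{\left(1430504 - 1263955\right) + \frac{\sqrt{-987 + 2209 \left(-37 - 14\right)}}{47}}{-979889 - 64270} = \frac{166549 + \frac{\sqrt{-987 + 2209 \left(-37 - 14\right)}}{47}}{-979889 - 64270} = \frac{166549 + \frac{\sqrt{-987 + 2209 \left(-51\right)}}{47}}{-1044159} = \left(166549 + \frac{\sqrt{-987 - 112659}}{47}\right) \left(- \frac{1}{1044159}\right) = \left(166549 + \frac{\sqrt{-113646}}{47}\right) \left(- \frac{1}{1044159}\right) = \left(166549 + \frac{i \sqrt{113646}}{47}\right) \left(- \frac{1}{1044159}\right) = - \frac{166549}{1044159} - \frac{i \sqrt{113646}}{49075473}$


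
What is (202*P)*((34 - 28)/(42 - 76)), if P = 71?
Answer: -43026/17 ≈ -2530.9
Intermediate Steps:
(202*P)*((34 - 28)/(42 - 76)) = (202*71)*((34 - 28)/(42 - 76)) = 14342*(6/(-34)) = 14342*(6*(-1/34)) = 14342*(-3/17) = -43026/17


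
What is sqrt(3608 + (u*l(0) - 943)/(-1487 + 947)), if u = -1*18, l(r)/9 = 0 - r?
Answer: sqrt(29238945)/90 ≈ 60.081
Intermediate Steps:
l(r) = -9*r (l(r) = 9*(0 - r) = 9*(-r) = -9*r)
u = -18
sqrt(3608 + (u*l(0) - 943)/(-1487 + 947)) = sqrt(3608 + (-(-162)*0 - 943)/(-1487 + 947)) = sqrt(3608 + (-18*0 - 943)/(-540)) = sqrt(3608 + (0 - 943)*(-1/540)) = sqrt(3608 - 943*(-1/540)) = sqrt(3608 + 943/540) = sqrt(1949263/540) = sqrt(29238945)/90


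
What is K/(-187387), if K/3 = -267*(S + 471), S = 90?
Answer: 449361/187387 ≈ 2.3980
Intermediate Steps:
K = -449361 (K = 3*(-267*(90 + 471)) = 3*(-267*561) = 3*(-149787) = -449361)
K/(-187387) = -449361/(-187387) = -449361*(-1/187387) = 449361/187387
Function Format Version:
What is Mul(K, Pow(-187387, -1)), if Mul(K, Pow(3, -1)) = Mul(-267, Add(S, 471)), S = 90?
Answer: Rational(449361, 187387) ≈ 2.3980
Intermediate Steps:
K = -449361 (K = Mul(3, Mul(-267, Add(90, 471))) = Mul(3, Mul(-267, 561)) = Mul(3, -149787) = -449361)
Mul(K, Pow(-187387, -1)) = Mul(-449361, Pow(-187387, -1)) = Mul(-449361, Rational(-1, 187387)) = Rational(449361, 187387)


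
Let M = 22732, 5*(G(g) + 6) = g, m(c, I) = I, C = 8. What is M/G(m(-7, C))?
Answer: -56830/11 ≈ -5166.4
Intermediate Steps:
G(g) = -6 + g/5
M/G(m(-7, C)) = 22732/(-6 + (⅕)*8) = 22732/(-6 + 8/5) = 22732/(-22/5) = 22732*(-5/22) = -56830/11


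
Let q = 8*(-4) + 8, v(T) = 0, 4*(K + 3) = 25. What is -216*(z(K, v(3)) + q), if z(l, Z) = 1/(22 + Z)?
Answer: 56916/11 ≈ 5174.2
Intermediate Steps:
K = 13/4 (K = -3 + (1/4)*25 = -3 + 25/4 = 13/4 ≈ 3.2500)
q = -24 (q = -32 + 8 = -24)
-216*(z(K, v(3)) + q) = -216*(1/(22 + 0) - 24) = -216*(1/22 - 24) = -216*(-527/22) = 56916/11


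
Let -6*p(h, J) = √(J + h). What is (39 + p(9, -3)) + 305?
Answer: 344 - √6/6 ≈ 343.59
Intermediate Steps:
p(h, J) = -√(J + h)/6
(39 + p(9, -3)) + 305 = (39 - √(-3 + 9)/6) + 305 = (39 - √6/6) + 305 = 344 - √6/6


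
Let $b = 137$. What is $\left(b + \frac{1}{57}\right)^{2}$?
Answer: $\frac{60996100}{3249} \approx 18774.0$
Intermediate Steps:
$\left(b + \frac{1}{57}\right)^{2} = \left(137 + \frac{1}{57}\right)^{2} = \left(\frac{7810}{57}\right)^{2} = \frac{60996100}{3249}$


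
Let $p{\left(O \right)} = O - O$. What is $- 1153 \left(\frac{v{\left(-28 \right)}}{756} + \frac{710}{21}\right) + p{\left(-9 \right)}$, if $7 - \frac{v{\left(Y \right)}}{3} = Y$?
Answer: $- \frac{9863915}{252} \approx -39143.0$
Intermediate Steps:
$v{\left(Y \right)} = 21 - 3 Y$
$p{\left(O \right)} = 0$
$- 1153 \left(\frac{v{\left(-28 \right)}}{756} + \frac{710}{21}\right) + p{\left(-9 \right)} = - 1153 \left(\frac{21 - -84}{756} + \frac{710}{21}\right) + 0 = - 1153 \left(\left(21 + 84\right) \frac{1}{756} + 710 \cdot \frac{1}{21}\right) + 0 = - 1153 \left(105 \cdot \frac{1}{756} + \frac{710}{21}\right) + 0 = - 1153 \left(\frac{5}{36} + \frac{710}{21}\right) + 0 = \left(-1153\right) \frac{8555}{252} + 0 = - \frac{9863915}{252} + 0 = - \frac{9863915}{252}$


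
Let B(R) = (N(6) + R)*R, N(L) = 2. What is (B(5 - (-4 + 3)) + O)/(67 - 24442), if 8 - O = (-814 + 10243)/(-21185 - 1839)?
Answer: -1298773/561210000 ≈ -0.0023142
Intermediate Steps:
O = 193621/23024 (O = 8 - (-814 + 10243)/(-21185 - 1839) = 8 - 9429/(-23024) = 8 - 9429*(-1)/23024 = 8 - 1*(-9429/23024) = 8 + 9429/23024 = 193621/23024 ≈ 8.4095)
B(R) = R*(2 + R) (B(R) = (2 + R)*R = R*(2 + R))
(B(5 - (-4 + 3)) + O)/(67 - 24442) = ((5 - (-4 + 3))*(2 + (5 - (-4 + 3))) + 193621/23024)/(67 - 24442) = ((5 - 1*(-1))*(2 + (5 - 1*(-1))) + 193621/23024)/(-24375) = ((5 + 1)*(2 + (5 + 1)) + 193621/23024)*(-1/24375) = (6*(2 + 6) + 193621/23024)*(-1/24375) = (6*8 + 193621/23024)*(-1/24375) = (48 + 193621/23024)*(-1/24375) = (1298773/23024)*(-1/24375) = -1298773/561210000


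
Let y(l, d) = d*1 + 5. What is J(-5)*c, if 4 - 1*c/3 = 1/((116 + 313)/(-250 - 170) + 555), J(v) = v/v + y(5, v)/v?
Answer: 930264/77557 ≈ 11.995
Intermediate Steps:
y(l, d) = 5 + d (y(l, d) = d + 5 = 5 + d)
J(v) = 1 + (5 + v)/v (J(v) = v/v + (5 + v)/v = 1 + (5 + v)/v)
c = 930264/77557 (c = 12 - 3/((116 + 313)/(-250 - 170) + 555) = 12 - 3/(429/(-420) + 555) = 12 - 3/(429*(-1/420) + 555) = 12 - 3/(-143/140 + 555) = 12 - 3/77557/140 = 12 - 3*140/77557 = 12 - 420/77557 = 930264/77557 ≈ 11.995)
J(-5)*c = (2 + 5/(-5))*(930264/77557) = (2 + 5*(-⅕))*(930264/77557) = (2 - 1)*(930264/77557) = 1*(930264/77557) = 930264/77557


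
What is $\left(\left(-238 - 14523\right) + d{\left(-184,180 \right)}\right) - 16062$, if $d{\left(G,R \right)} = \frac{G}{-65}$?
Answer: $- \frac{2003311}{65} \approx -30820.0$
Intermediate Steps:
$d{\left(G,R \right)} = - \frac{G}{65}$ ($d{\left(G,R \right)} = G \left(- \frac{1}{65}\right) = - \frac{G}{65}$)
$\left(\left(-238 - 14523\right) + d{\left(-184,180 \right)}\right) - 16062 = \left(\left(-238 - 14523\right) - - \frac{184}{65}\right) - 16062 = \left(\left(-238 - 14523\right) + \frac{184}{65}\right) - 16062 = \left(-14761 + \frac{184}{65}\right) - 16062 = - \frac{959281}{65} - 16062 = - \frac{2003311}{65}$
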